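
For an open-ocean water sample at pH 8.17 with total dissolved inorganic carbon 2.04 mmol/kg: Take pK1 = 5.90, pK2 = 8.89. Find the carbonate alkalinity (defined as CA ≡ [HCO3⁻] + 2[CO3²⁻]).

CA = 2.36 mmol/kg

CA = [HCO3⁻] + 2[CO3²⁻] = (α₁ + 2α₂)·DIC
At pH 8.17: [H⁺]/K1 = 10^-2.27 = 0.0053703, K2/[H⁺] = 10^-0.72 = 0.19055
α₁ = 1/(1 + 0.0053703 + 0.19055) = 1/1.1959 = 0.8362; α₂ = α₁·K2/[H⁺] = 0.1593
α₁ + 2α₂ = 1.1548
CA = 1.1548 × 2.04 = 2.36 mmol/kg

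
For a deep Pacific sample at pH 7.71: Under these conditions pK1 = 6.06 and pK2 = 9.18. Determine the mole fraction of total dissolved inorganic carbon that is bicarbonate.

α₁ = 1 / (1 + [H⁺]/K1 + K2/[H⁺]) = 1 / (1 + 10^-1.65 + 10^-1.47)
   = 1 / (1 + 0.022387 + 0.033884) = 1/1.0563 = 0.9467

α₁ = 0.947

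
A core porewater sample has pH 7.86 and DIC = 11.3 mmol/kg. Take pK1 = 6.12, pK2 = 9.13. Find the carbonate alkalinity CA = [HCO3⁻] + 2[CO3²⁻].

CA = [HCO3⁻] + 2[CO3²⁻] = (α₁ + 2α₂)·DIC
At pH 7.86: [H⁺]/K1 = 10^-1.74 = 0.018197, K2/[H⁺] = 10^-1.27 = 0.053703
α₁ = 1/(1 + 0.018197 + 0.053703) = 1/1.0719 = 0.9329; α₂ = α₁·K2/[H⁺] = 0.05010
α₁ + 2α₂ = 1.0331
CA = 1.0331 × 11.3 = 11.7 mmol/kg

CA = 11.7 mmol/kg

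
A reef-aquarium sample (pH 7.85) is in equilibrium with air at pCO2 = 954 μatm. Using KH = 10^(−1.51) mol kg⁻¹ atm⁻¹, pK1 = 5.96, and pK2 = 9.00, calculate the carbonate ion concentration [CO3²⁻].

[CO3²⁻] = 0.162 mmol/kg

[CO2*] = KH · pCO2 = 10^(−1.51) × 954×10^-6 = 2.948×10^-5 mol/kg
α₀ = 1/(1 + K1/[H⁺] + K1K2/[H⁺]²) = 1/(1 + 10^+1.89 + 10^+0.74) = 0.01189
DIC = [CO2*]/α₀ = 2.948×10^-5 / 0.01189 = 2.480 mmol/kg
[CO3²⁻] = α₂·DIC; α₂ = 0.06533, so [CO3²⁻] = 0.06533 × 2.480 = 0.162 mmol/kg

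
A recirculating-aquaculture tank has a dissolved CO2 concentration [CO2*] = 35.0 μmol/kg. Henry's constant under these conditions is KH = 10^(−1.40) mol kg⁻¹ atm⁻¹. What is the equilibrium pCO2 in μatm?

pCO2 = 879 μatm

KH = 10^(−1.40) = 3.981×10^-2 mol kg⁻¹ atm⁻¹
pCO2 = [CO2*]/KH = 35.0×10^-6 / 3.981×10^-2 = 8.79×10^-4 atm = 879 μatm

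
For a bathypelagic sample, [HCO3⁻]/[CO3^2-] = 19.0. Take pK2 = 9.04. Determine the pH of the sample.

From K2 = [H⁺][CO3^2-]/[HCO3⁻]:  pH = pK2 − log₁₀([HCO3⁻]/[CO3^2-])
log₁₀(19.0) = +1.279
pH = 9.04 − (+1.279) = 7.76

pH = 7.76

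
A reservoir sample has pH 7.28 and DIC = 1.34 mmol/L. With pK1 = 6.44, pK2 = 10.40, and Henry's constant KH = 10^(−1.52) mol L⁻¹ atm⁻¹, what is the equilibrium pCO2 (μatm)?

pCO2 = 5600 μatm

α₀ = 1 / (1 + K1/[H⁺] + K1K2/[H⁺]²) = 1 / (1 + 10^+0.84 + 10^-2.28)
   = 1 / (1 + 6.9183 + 0.0052481) = 1/7.9236 = 0.1262
[CO2*] = α₀ × DIC = 0.1262 × 1.34 = 0.1691 mmol/L
pCO2 = [CO2*]/KH = 1.691×10^-4 / 3.020×10^-2 = 5600 μatm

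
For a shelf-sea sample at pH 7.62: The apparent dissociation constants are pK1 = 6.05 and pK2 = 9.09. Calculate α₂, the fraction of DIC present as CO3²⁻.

α₂ = 1 / (1 + [H⁺]/K2 + [H⁺]²/(K1K2)) = 1 / (1 + 10^+1.47 + 10^-0.10)
   = 1 / (1 + 29.512 + 0.79433) = 1/31.306 = 0.03194

α₂ = 0.0319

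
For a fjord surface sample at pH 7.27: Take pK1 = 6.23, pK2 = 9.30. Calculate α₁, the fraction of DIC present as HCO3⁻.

α₁ = 0.909

α₁ = 1 / (1 + [H⁺]/K1 + K2/[H⁺]) = 1 / (1 + 10^-1.04 + 10^-2.03)
   = 1 / (1 + 0.091201 + 0.0093325) = 1/1.1005 = 0.9087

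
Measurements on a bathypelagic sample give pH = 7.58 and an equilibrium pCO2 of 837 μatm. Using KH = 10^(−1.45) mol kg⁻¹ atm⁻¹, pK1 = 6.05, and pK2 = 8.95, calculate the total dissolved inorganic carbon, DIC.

[CO2*] = KH · pCO2 = 10^(−1.45) × 837×10^-6 = 2.970×10^-5 mol/kg
α₀ = 1/(1 + K1/[H⁺] + K1K2/[H⁺]²) = 1/(1 + 10^+1.53 + 10^+0.16) = 0.02753
DIC = [CO2*]/α₀ = 2.970×10^-5 / 0.02753 = 1.08 mmol/kg

DIC = 1.08 mmol/kg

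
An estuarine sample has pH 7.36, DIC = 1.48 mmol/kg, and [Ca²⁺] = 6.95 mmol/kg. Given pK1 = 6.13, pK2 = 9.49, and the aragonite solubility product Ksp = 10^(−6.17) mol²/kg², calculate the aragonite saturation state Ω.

Ω = 0.106

α₂ = 1 / (1 + [H⁺]/K2 + [H⁺]²/(K1K2)) = 1 / (1 + 10^+2.13 + 10^+0.90)
   = 1 / (1 + 134.90 + 7.9433) = 1/143.84 = 0.006952
[CO3²⁻] = α₂ × DIC = 0.006952 × 1.48 = 0.01029 mmol/kg = 10.29 μmol/kg
Ksp = 10^(−6.17) = 6.761×10^-7
Ω = [Ca²⁺][CO3²⁻]/Ksp = (6.95×10^-3)(1.029×10^-5) / 6.761×10^-7 = 0.106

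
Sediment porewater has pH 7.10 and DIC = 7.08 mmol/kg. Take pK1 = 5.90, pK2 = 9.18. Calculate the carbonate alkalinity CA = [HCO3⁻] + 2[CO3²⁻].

CA = [HCO3⁻] + 2[CO3²⁻] = (α₁ + 2α₂)·DIC
At pH 7.10: [H⁺]/K1 = 10^-1.20 = 0.063096, K2/[H⁺] = 10^-2.08 = 0.0083176
α₁ = 1/(1 + 0.063096 + 0.0083176) = 1/1.0714 = 0.9333; α₂ = α₁·K2/[H⁺] = 0.007763
α₁ + 2α₂ = 0.9489
CA = 0.9489 × 7.08 = 6.72 mmol/kg

CA = 6.72 mmol/kg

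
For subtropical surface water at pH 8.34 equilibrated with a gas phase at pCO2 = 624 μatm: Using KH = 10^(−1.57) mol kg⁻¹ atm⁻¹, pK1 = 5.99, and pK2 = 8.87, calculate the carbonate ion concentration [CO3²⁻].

[CO3²⁻] = 1.11 mmol/kg

[CO2*] = KH · pCO2 = 10^(−1.57) × 624×10^-6 = 1.680×10^-5 mol/kg
α₀ = 1/(1 + K1/[H⁺] + K1K2/[H⁺]²) = 1/(1 + 10^+2.35 + 10^+1.82) = 0.003437
DIC = [CO2*]/α₀ = 1.680×10^-5 / 0.003437 = 4.886 mmol/kg
[CO3²⁻] = α₂·DIC; α₂ = 0.2271, so [CO3²⁻] = 0.2271 × 4.886 = 1.11 mmol/kg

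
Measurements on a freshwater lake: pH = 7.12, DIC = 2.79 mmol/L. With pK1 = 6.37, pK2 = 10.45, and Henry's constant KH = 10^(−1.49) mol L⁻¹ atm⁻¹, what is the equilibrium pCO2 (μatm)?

α₀ = 1 / (1 + K1/[H⁺] + K1K2/[H⁺]²) = 1 / (1 + 10^+0.75 + 10^-2.58)
   = 1 / (1 + 5.6234 + 0.0026303) = 1/6.6260 = 0.1509
[CO2*] = α₀ × DIC = 0.1509 × 2.79 = 0.4211 mmol/L
pCO2 = [CO2*]/KH = 4.211×10^-4 / 3.236×10^-2 = 1.30×10^4 μatm

pCO2 = 1.30×10^4 μatm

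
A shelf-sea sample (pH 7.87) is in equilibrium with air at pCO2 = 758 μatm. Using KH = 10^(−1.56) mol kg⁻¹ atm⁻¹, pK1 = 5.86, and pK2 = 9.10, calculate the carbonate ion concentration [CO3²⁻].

[CO3²⁻] = 0.126 mmol/kg

[CO2*] = KH · pCO2 = 10^(−1.56) × 758×10^-6 = 2.088×10^-5 mol/kg
α₀ = 1/(1 + K1/[H⁺] + K1K2/[H⁺]²) = 1/(1 + 10^+2.01 + 10^+0.78) = 0.009145
DIC = [CO2*]/α₀ = 2.088×10^-5 / 0.009145 = 2.283 mmol/kg
[CO3²⁻] = α₂·DIC; α₂ = 0.05510, so [CO3²⁻] = 0.05510 × 2.283 = 0.126 mmol/kg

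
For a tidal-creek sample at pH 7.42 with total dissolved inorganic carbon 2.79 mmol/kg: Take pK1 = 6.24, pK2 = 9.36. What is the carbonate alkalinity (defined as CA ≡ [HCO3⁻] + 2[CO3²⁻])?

CA = 2.65 mmol/kg

CA = [HCO3⁻] + 2[CO3²⁻] = (α₁ + 2α₂)·DIC
At pH 7.42: [H⁺]/K1 = 10^-1.18 = 0.066069, K2/[H⁺] = 10^-1.94 = 0.011482
α₁ = 1/(1 + 0.066069 + 0.011482) = 1/1.0776 = 0.9280; α₂ = α₁·K2/[H⁺] = 0.01066
α₁ + 2α₂ = 0.9493
CA = 0.9493 × 2.79 = 2.65 mmol/kg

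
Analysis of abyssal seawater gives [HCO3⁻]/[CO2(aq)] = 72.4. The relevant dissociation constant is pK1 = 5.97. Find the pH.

pH = 7.83

From K1 = [H⁺][HCO3⁻]/[CO2(aq)]:  pH = pK1 + log₁₀([HCO3⁻]/[CO2(aq)])
log₁₀(72.4) = +1.860
pH = 5.97 + (+1.860) = 7.83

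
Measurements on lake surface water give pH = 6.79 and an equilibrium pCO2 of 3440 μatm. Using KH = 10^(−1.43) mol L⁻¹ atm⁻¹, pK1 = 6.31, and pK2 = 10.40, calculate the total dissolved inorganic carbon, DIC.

DIC = 0.514 mmol/L

[CO2*] = KH · pCO2 = 10^(−1.43) × 3440×10^-6 = 1.278×10^-4 mol/L
α₀ = 1/(1 + K1/[H⁺] + K1K2/[H⁺]²) = 1/(1 + 10^+0.48 + 10^-3.13) = 0.2487
DIC = [CO2*]/α₀ = 1.278×10^-4 / 0.2487 = 0.514 mmol/L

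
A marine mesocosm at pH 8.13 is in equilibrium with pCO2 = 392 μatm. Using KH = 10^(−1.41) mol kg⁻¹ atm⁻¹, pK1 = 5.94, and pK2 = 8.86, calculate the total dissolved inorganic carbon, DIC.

DIC = 2.82 mmol/kg

[CO2*] = KH · pCO2 = 10^(−1.41) × 392×10^-6 = 1.525×10^-5 mol/kg
α₀ = 1/(1 + K1/[H⁺] + K1K2/[H⁺]²) = 1/(1 + 10^+2.19 + 10^+1.46) = 0.005414
DIC = [CO2*]/α₀ = 1.525×10^-5 / 0.005414 = 2.82 mmol/kg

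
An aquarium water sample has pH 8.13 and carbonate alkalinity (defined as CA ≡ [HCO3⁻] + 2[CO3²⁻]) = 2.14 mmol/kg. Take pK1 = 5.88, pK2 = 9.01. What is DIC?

CA = [HCO3⁻] + 2[CO3²⁻] = (α₁ + 2α₂)·DIC
At pH 8.13: [H⁺]/K1 = 10^-2.25 = 0.0056234, K2/[H⁺] = 10^-0.88 = 0.13183
α₁ = 1/(1 + 0.0056234 + 0.13183) = 1/1.1374 = 0.8792; α₂ = α₁·K2/[H⁺] = 0.1159
α₁ + 2α₂ = 1.1110
DIC = CA / (α₁ + 2α₂) = 2.14 / 1.1110 = 1.93 mmol/kg

DIC = 1.93 mmol/kg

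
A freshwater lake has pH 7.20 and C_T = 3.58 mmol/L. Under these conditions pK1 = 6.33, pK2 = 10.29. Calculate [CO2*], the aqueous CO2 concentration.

α₀ = 1 / (1 + K1/[H⁺] + K1K2/[H⁺]²) = 1 / (1 + 10^+0.87 + 10^-2.22)
   = 1 / (1 + 7.4131 + 0.0060256) = 1/8.4191 = 0.1188
[CO2*] = α₀ × DIC = 0.1188 × 3.58 = 0.425 mmol/L

[CO2*] = 0.425 mmol/L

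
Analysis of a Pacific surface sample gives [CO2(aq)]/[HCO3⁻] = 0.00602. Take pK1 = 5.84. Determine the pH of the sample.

pH = 8.06

From K1 = [H⁺][HCO3⁻]/[CO2(aq)]:  pH = pK1 − log₁₀([CO2(aq)]/[HCO3⁻])
log₁₀(0.00602) = -2.220
pH = 5.84 − (-2.220) = 8.06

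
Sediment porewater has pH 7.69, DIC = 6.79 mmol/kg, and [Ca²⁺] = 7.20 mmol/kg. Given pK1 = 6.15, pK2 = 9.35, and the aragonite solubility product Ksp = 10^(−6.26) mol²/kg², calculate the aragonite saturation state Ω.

α₂ = 1 / (1 + [H⁺]/K2 + [H⁺]²/(K1K2)) = 1 / (1 + 10^+1.66 + 10^+0.12)
   = 1 / (1 + 45.709 + 1.3183) = 1/48.027 = 0.02082
[CO3²⁻] = α₂ × DIC = 0.02082 × 6.79 = 0.1414 mmol/kg
Ksp = 10^(−6.26) = 5.495×10^-7
Ω = [Ca²⁺][CO3²⁻]/Ksp = (7.20×10^-3)(1.414×10^-4) / 5.495×10^-7 = 1.85

Ω = 1.85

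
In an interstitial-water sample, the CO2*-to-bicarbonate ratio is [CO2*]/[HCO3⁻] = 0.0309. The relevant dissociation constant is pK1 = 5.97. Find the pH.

From K1 = [H⁺][HCO3⁻]/[CO2*]:  pH = pK1 − log₁₀([CO2*]/[HCO3⁻])
log₁₀(0.0309) = -1.510
pH = 5.97 − (-1.510) = 7.48

pH = 7.48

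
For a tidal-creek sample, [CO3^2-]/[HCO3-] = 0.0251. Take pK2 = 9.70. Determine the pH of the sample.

pH = 8.10

From K2 = [H⁺][CO3^2-]/[HCO3-]:  pH = pK2 + log₁₀([CO3^2-]/[HCO3-])
log₁₀(0.0251) = -1.600
pH = 9.70 + (-1.600) = 8.10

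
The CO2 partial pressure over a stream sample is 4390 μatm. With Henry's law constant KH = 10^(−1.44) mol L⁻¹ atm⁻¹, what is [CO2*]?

KH = 10^(−1.44) = 3.631×10^-2 mol L⁻¹ atm⁻¹
[CO2*] = KH · pCO2 = 3.631×10^-2 × 4390×10^-6 atm = 1.59×10^-4 mol/L

[CO2*] = 159 μmol/L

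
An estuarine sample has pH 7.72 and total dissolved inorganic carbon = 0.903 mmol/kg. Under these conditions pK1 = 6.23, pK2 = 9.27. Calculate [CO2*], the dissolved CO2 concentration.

α₀ = 1 / (1 + K1/[H⁺] + K1K2/[H⁺]²) = 1 / (1 + 10^+1.49 + 10^-0.06)
   = 1 / (1 + 30.903 + 0.87096) = 1/32.774 = 0.03051
[CO2*] = α₀ × DIC = 0.03051 × 0.903 = 0.0276 mmol/kg

[CO2*] = 0.0276 mmol/kg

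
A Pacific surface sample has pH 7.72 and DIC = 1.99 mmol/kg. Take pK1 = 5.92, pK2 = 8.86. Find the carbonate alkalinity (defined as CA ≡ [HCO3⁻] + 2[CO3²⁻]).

CA = [HCO3⁻] + 2[CO3²⁻] = (α₁ + 2α₂)·DIC
At pH 7.72: [H⁺]/K1 = 10^-1.80 = 0.015849, K2/[H⁺] = 10^-1.14 = 0.072444
α₁ = 1/(1 + 0.015849 + 0.072444) = 1/1.0883 = 0.9189; α₂ = α₁·K2/[H⁺] = 0.06657
α₁ + 2α₂ = 1.0520
CA = 1.0520 × 1.99 = 2.09 mmol/kg

CA = 2.09 mmol/kg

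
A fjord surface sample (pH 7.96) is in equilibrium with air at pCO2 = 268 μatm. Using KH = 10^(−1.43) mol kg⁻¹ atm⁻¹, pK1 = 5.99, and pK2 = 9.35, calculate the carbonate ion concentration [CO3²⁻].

[CO3²⁻] = 0.0379 mmol/kg

[CO2*] = KH · pCO2 = 10^(−1.43) × 268×10^-6 = 9.957×10^-6 mol/kg
α₀ = 1/(1 + K1/[H⁺] + K1K2/[H⁺]²) = 1/(1 + 10^+1.97 + 10^+0.58) = 0.01019
DIC = [CO2*]/α₀ = 9.957×10^-6 / 0.01019 = 0.9771 mmol/kg
[CO3²⁻] = α₂·DIC; α₂ = 0.03874, so [CO3²⁻] = 0.03874 × 0.9771 = 0.0379 mmol/kg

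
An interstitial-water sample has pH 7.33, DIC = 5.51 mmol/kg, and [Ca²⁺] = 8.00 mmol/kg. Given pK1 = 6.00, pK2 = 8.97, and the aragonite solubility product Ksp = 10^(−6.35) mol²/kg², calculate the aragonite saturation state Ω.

Ω = 2.11

α₂ = 1 / (1 + [H⁺]/K2 + [H⁺]²/(K1K2)) = 1 / (1 + 10^+1.64 + 10^+0.31)
   = 1 / (1 + 43.652 + 2.0417) = 1/46.693 = 0.02142
[CO3²⁻] = α₂ × DIC = 0.02142 × 5.51 = 0.1180 mmol/kg
Ksp = 10^(−6.35) = 4.467×10^-7
Ω = [Ca²⁺][CO3²⁻]/Ksp = (8.00×10^-3)(1.180×10^-4) / 4.467×10^-7 = 2.11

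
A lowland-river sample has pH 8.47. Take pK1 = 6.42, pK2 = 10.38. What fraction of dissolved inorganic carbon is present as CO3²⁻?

α₂ = 1 / (1 + [H⁺]/K2 + [H⁺]²/(K1K2)) = 1 / (1 + 10^+1.91 + 10^-0.14)
   = 1 / (1 + 81.283 + 0.72444) = 1/83.007 = 0.01205

α₂ = 0.0120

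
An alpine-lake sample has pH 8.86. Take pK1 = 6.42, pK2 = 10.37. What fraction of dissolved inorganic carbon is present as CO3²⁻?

α₂ = 0.0299

α₂ = 1 / (1 + [H⁺]/K2 + [H⁺]²/(K1K2)) = 1 / (1 + 10^+1.51 + 10^-0.93)
   = 1 / (1 + 32.359 + 0.11749) = 1/33.477 = 0.02987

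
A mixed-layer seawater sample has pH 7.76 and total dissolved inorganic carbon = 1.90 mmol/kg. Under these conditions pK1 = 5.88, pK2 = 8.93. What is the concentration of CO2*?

α₀ = 1 / (1 + K1/[H⁺] + K1K2/[H⁺]²) = 1 / (1 + 10^+1.88 + 10^+0.71)
   = 1 / (1 + 75.858 + 5.1286) = 1/81.986 = 0.01220
[CO2*] = α₀ × DIC = 0.01220 × 1.90 = 0.0232 mmol/kg

[CO2*] = 0.0232 mmol/kg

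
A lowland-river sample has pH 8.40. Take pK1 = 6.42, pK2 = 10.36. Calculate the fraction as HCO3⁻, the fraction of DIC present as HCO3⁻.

α₁ = 1 / (1 + [H⁺]/K1 + K2/[H⁺]) = 1 / (1 + 10^-1.98 + 10^-1.96)
   = 1 / (1 + 0.010471 + 0.010965) = 1/1.0214 = 0.9790

α₁ = 0.979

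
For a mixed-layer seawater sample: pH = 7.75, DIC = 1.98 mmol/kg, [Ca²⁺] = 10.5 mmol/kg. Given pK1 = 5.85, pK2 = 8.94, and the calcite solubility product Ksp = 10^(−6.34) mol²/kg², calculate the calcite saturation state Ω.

Ω = 2.73

α₂ = 1 / (1 + [H⁺]/K2 + [H⁺]²/(K1K2)) = 1 / (1 + 10^+1.19 + 10^-0.71)
   = 1 / (1 + 15.488 + 0.19498) = 1/16.683 = 0.05994
[CO3²⁻] = α₂ × DIC = 0.05994 × 1.98 = 0.1187 mmol/kg
Ksp = 10^(−6.34) = 4.571×10^-7
Ω = [Ca²⁺][CO3²⁻]/Ksp = (10.5×10^-3)(1.187×10^-4) / 4.571×10^-7 = 2.73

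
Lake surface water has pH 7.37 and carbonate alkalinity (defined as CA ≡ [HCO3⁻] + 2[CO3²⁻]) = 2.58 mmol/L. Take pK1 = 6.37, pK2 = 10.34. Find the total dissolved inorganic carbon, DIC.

DIC = 2.83 mmol/L

CA = [HCO3⁻] + 2[CO3²⁻] = (α₁ + 2α₂)·DIC
At pH 7.37: [H⁺]/K1 = 10^-1.00 = 0.10000, K2/[H⁺] = 10^-2.97 = 0.0010715
α₁ = 1/(1 + 0.10000 + 0.0010715) = 1/1.1011 = 0.9082; α₂ = α₁·K2/[H⁺] = 0.0009732
α₁ + 2α₂ = 0.9102
DIC = CA / (α₁ + 2α₂) = 2.58 / 0.9102 = 2.83 mmol/L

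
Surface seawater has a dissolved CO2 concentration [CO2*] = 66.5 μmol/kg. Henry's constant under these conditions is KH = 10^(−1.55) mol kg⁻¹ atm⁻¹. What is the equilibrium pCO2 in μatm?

KH = 10^(−1.55) = 2.818×10^-2 mol kg⁻¹ atm⁻¹
pCO2 = [CO2*]/KH = 66.5×10^-6 / 2.818×10^-2 = 2.36×10^-3 atm = 2360 μatm

pCO2 = 2360 μatm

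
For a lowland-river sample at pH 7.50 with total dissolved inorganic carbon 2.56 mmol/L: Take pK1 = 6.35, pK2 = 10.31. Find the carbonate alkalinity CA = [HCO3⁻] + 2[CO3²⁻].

CA = [HCO3⁻] + 2[CO3²⁻] = (α₁ + 2α₂)·DIC
At pH 7.50: [H⁺]/K1 = 10^-1.15 = 0.070795, K2/[H⁺] = 10^-2.81 = 0.0015488
α₁ = 1/(1 + 0.070795 + 0.0015488) = 1/1.0723 = 0.9325; α₂ = α₁·K2/[H⁺] = 0.001444
α₁ + 2α₂ = 0.9354
CA = 0.9354 × 2.56 = 2.39 mmol/L

CA = 2.39 mmol/L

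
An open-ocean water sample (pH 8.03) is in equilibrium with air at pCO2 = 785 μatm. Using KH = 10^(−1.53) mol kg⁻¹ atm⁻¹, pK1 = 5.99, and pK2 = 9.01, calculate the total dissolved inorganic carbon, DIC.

[CO2*] = KH · pCO2 = 10^(−1.53) × 785×10^-6 = 2.317×10^-5 mol/kg
α₀ = 1/(1 + K1/[H⁺] + K1K2/[H⁺]²) = 1/(1 + 10^+2.04 + 10^+1.06) = 0.008188
DIC = [CO2*]/α₀ = 2.317×10^-5 / 0.008188 = 2.83 mmol/kg

DIC = 2.83 mmol/kg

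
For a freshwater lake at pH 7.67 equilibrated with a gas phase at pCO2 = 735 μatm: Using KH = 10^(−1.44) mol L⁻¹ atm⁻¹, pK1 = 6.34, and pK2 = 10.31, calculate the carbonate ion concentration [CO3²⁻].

[CO3²⁻] = 1.31 μmol/L

[CO2*] = KH · pCO2 = 10^(−1.44) × 735×10^-6 = 2.669×10^-5 mol/L
α₀ = 1/(1 + K1/[H⁺] + K1K2/[H⁺]²) = 1/(1 + 10^+1.33 + 10^-1.31) = 0.04459
DIC = [CO2*]/α₀ = 2.669×10^-5 / 0.04459 = 0.5985 mmol/L
[CO3²⁻] = α₂·DIC; α₂ = 0.002184, so [CO3²⁻] = 0.002184 × 0.5985 = 0.00131 mmol/L = 1.31 μmol/L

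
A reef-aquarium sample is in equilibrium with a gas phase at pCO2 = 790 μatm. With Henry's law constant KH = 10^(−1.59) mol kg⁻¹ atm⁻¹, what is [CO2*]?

[CO2*] = 20.3 μmol/kg

KH = 10^(−1.59) = 2.570×10^-2 mol kg⁻¹ atm⁻¹
[CO2*] = KH · pCO2 = 2.570×10^-2 × 790×10^-6 atm = 2.03×10^-5 mol/kg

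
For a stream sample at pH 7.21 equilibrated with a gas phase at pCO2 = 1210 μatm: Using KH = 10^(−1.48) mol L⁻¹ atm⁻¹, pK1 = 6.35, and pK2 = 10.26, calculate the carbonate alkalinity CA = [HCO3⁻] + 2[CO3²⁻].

[CO2*] = KH · pCO2 = 10^(−1.48) × 1210×10^-6 = 4.007×10^-5 mol/L
α₀ = 1/(1 + K1/[H⁺] + K1K2/[H⁺]²) = 1/(1 + 10^+0.86 + 10^-2.19) = 0.1212
DIC = [CO2*]/α₀ = 4.007×10^-5 / 0.1212 = 0.3306 mmol/L
CA = (α₁ + 2α₂)·DIC = (0.8780 + 2×0.0007825) × 0.3306 = 0.291 mmol/L

CA = 0.291 mmol/L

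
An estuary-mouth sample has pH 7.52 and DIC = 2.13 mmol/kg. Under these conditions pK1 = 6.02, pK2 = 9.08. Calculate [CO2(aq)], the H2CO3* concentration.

α₀ = 1 / (1 + K1/[H⁺] + K1K2/[H⁺]²) = 1 / (1 + 10^+1.50 + 10^-0.06)
   = 1 / (1 + 31.623 + 0.87096) = 1/33.494 = 0.02986
[CO2*] = α₀ × DIC = 0.02986 × 2.13 = 0.0636 mmol/kg

[CO2*] = 0.0636 mmol/kg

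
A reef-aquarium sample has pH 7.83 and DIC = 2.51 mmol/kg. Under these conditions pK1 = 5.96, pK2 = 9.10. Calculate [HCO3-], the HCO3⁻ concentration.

[HCO3⁻] = 2.35 mmol/kg

α₁ = 1 / (1 + [H⁺]/K1 + K2/[H⁺]) = 1 / (1 + 10^-1.87 + 10^-1.27)
   = 1 / (1 + 0.013490 + 0.053703) = 1/1.0672 = 0.9370
[HCO3⁻] = α₁ × DIC = 0.9370 × 2.51 = 2.35 mmol/kg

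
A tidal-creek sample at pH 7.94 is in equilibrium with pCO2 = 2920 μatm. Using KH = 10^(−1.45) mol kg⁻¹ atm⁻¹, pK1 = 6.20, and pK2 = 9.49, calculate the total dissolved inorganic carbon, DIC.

[CO2*] = KH · pCO2 = 10^(−1.45) × 2920×10^-6 = 1.036×10^-4 mol/kg
α₀ = 1/(1 + K1/[H⁺] + K1K2/[H⁺]²) = 1/(1 + 10^+1.74 + 10^+0.19) = 0.01739
DIC = [CO2*]/α₀ = 1.036×10^-4 / 0.01739 = 5.96 mmol/kg

DIC = 5.96 mmol/kg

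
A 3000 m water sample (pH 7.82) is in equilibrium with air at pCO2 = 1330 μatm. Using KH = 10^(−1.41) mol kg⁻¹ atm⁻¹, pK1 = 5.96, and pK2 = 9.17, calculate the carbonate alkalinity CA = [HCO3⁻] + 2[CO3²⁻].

CA = 4.08 mmol/kg

[CO2*] = KH · pCO2 = 10^(−1.41) × 1330×10^-6 = 5.174×10^-5 mol/kg
α₀ = 1/(1 + K1/[H⁺] + K1K2/[H⁺]²) = 1/(1 + 10^+1.86 + 10^+0.51) = 0.01304
DIC = [CO2*]/α₀ = 5.174×10^-5 / 0.01304 = 3.968 mmol/kg
CA = (α₁ + 2α₂)·DIC = (0.9448 + 2×0.04220) × 3.968 = 4.08 mmol/kg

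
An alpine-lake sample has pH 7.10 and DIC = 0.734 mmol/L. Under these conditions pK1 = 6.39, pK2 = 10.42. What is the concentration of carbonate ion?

[CO3²⁻] = 0.294 μmol/L

α₂ = 1 / (1 + [H⁺]/K2 + [H⁺]²/(K1K2)) = 1 / (1 + 10^+3.32 + 10^+2.61)
   = 1 / (1 + 2089.3 + 407.38) = 1/2497.7 = 0.0004004
[CO3²⁻] = α₂ × DIC = 0.0004004 × 0.734 = 0.000294 mmol/L = 0.294 μmol/L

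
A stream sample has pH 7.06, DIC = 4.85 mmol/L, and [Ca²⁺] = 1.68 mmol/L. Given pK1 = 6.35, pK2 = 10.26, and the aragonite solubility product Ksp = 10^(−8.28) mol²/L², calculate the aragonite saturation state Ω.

Ω = 0.819

α₂ = 1 / (1 + [H⁺]/K2 + [H⁺]²/(K1K2)) = 1 / (1 + 10^+3.20 + 10^+2.49)
   = 1 / (1 + 1584.9 + 309.03) = 1/1894.9 = 0.0005277
[CO3²⁻] = α₂ × DIC = 0.0005277 × 4.85 = 0.002559 mmol/L = 2.559 μmol/L
Ksp = 10^(−8.28) = 5.248×10^-9
Ω = [Ca²⁺][CO3²⁻]/Ksp = (1.68×10^-3)(2.559×10^-6) / 5.248×10^-9 = 0.819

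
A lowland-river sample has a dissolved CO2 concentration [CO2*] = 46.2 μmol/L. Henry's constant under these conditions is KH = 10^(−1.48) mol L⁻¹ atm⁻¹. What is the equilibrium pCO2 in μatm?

pCO2 = 1400 μatm

KH = 10^(−1.48) = 3.311×10^-2 mol L⁻¹ atm⁻¹
pCO2 = [CO2*]/KH = 46.2×10^-6 / 3.311×10^-2 = 1.40×10^-3 atm = 1400 μatm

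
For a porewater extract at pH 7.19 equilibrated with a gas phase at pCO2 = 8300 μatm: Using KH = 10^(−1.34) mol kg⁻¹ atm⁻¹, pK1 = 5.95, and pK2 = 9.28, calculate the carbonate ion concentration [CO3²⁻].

[CO2*] = KH · pCO2 = 10^(−1.34) × 8300×10^-6 = 3.794×10^-4 mol/kg
α₀ = 1/(1 + K1/[H⁺] + K1K2/[H⁺]²) = 1/(1 + 10^+1.24 + 10^-0.85) = 0.05400
DIC = [CO2*]/α₀ = 3.794×10^-4 / 0.05400 = 7.026 mmol/kg
[CO3²⁻] = α₂·DIC; α₂ = 0.007627, so [CO3²⁻] = 0.007627 × 7.026 = 0.0536 mmol/kg

[CO3²⁻] = 0.0536 mmol/kg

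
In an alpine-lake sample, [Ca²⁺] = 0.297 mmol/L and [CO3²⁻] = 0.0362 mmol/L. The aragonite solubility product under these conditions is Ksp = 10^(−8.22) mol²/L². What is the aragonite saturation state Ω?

Ksp = 10^(−8.22) = 6.026×10^-9
Ω = [Ca²⁺][CO3²⁻]/Ksp = (0.297×10^-3)(0.0362×10^-3) / 6.026×10^-9 = 1.78

Ω = 1.78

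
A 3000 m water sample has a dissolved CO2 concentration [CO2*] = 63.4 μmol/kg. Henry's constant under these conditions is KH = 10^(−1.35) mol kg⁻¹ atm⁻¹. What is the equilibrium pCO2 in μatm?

KH = 10^(−1.35) = 4.467×10^-2 mol kg⁻¹ atm⁻¹
pCO2 = [CO2*]/KH = 63.4×10^-6 / 4.467×10^-2 = 1.42×10^-3 atm = 1420 μatm

pCO2 = 1420 μatm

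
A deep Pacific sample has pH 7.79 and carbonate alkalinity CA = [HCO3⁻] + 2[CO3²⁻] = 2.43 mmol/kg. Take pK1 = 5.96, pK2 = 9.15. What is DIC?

DIC = 2.37 mmol/kg

CA = [HCO3⁻] + 2[CO3²⁻] = (α₁ + 2α₂)·DIC
At pH 7.79: [H⁺]/K1 = 10^-1.83 = 0.014791, K2/[H⁺] = 10^-1.36 = 0.043652
α₁ = 1/(1 + 0.014791 + 0.043652) = 1/1.0584 = 0.9448; α₂ = α₁·K2/[H⁺] = 0.04124
α₁ + 2α₂ = 1.0273
DIC = CA / (α₁ + 2α₂) = 2.43 / 1.0273 = 2.37 mmol/kg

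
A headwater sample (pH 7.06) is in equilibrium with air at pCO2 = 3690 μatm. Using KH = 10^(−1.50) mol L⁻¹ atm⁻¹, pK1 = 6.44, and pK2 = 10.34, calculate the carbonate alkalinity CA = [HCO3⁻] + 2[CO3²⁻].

CA = 0.487 mmol/L

[CO2*] = KH · pCO2 = 10^(−1.50) × 3690×10^-6 = 1.167×10^-4 mol/L
α₀ = 1/(1 + K1/[H⁺] + K1K2/[H⁺]²) = 1/(1 + 10^+0.62 + 10^-2.66) = 0.1934
DIC = [CO2*]/α₀ = 1.167×10^-4 / 0.1934 = 0.6034 mmol/L
CA = (α₁ + 2α₂)·DIC = (0.8062 + 2×0.0004231) × 0.6034 = 0.487 mmol/L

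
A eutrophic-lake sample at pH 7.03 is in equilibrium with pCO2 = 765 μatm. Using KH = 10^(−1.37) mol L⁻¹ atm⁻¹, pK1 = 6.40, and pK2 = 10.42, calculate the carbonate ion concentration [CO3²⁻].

[CO3²⁻] = 0.0567 μmol/L

[CO2*] = KH · pCO2 = 10^(−1.37) × 765×10^-6 = 3.263×10^-5 mol/L
α₀ = 1/(1 + K1/[H⁺] + K1K2/[H⁺]²) = 1/(1 + 10^+0.63 + 10^-2.76) = 0.1898
DIC = [CO2*]/α₀ = 3.263×10^-5 / 0.1898 = 0.1719 mmol/L
[CO3²⁻] = α₂·DIC; α₂ = 0.0003299, so [CO3²⁻] = 0.0003299 × 0.1719 = 5.67×10^-5 mmol/L = 0.0567 μmol/L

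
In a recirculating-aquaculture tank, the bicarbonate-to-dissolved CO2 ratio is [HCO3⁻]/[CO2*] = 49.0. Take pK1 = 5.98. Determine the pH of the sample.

From K1 = [H⁺][HCO3⁻]/[CO2*]:  pH = pK1 + log₁₀([HCO3⁻]/[CO2*])
log₁₀(49.0) = +1.690
pH = 5.98 + (+1.690) = 7.67

pH = 7.67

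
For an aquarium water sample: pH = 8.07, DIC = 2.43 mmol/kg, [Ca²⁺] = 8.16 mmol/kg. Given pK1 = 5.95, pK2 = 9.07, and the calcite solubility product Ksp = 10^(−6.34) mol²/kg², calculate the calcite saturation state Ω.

α₂ = 1 / (1 + [H⁺]/K2 + [H⁺]²/(K1K2)) = 1 / (1 + 10^+1.00 + 10^-1.12)
   = 1 / (1 + 10.000 + 0.075858) = 1/11.076 = 0.09029
[CO3²⁻] = α₂ × DIC = 0.09029 × 2.43 = 0.2194 mmol/kg
Ksp = 10^(−6.34) = 4.571×10^-7
Ω = [Ca²⁺][CO3²⁻]/Ksp = (8.16×10^-3)(2.194×10^-4) / 4.571×10^-7 = 3.92

Ω = 3.92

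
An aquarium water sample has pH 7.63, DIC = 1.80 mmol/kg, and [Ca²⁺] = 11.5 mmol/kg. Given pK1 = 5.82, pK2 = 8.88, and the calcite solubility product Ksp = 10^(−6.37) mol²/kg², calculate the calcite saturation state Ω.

Ω = 2.55

α₂ = 1 / (1 + [H⁺]/K2 + [H⁺]²/(K1K2)) = 1 / (1 + 10^+1.25 + 10^-0.56)
   = 1 / (1 + 17.783 + 0.27542) = 1/19.058 = 0.05247
[CO3²⁻] = α₂ × DIC = 0.05247 × 1.80 = 0.09445 mmol/kg
Ksp = 10^(−6.37) = 4.266×10^-7
Ω = [Ca²⁺][CO3²⁻]/Ksp = (11.5×10^-3)(9.445×10^-5) / 4.266×10^-7 = 2.55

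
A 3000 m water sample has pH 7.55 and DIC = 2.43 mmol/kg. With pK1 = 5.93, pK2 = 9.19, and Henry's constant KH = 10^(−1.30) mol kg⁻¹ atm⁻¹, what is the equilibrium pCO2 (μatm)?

α₀ = 1 / (1 + K1/[H⁺] + K1K2/[H⁺]²) = 1 / (1 + 10^+1.62 + 10^-0.02)
   = 1 / (1 + 41.687 + 0.95499) = 1/43.642 = 0.02291
[CO2*] = α₀ × DIC = 0.02291 × 2.43 = 0.05568 mmol/kg
pCO2 = [CO2*]/KH = 5.568×10^-5 / 5.012×10^-2 = 1110 μatm

pCO2 = 1110 μatm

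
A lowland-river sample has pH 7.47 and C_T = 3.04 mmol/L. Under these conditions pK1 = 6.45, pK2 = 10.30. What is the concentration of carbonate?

α₂ = 1 / (1 + [H⁺]/K2 + [H⁺]²/(K1K2)) = 1 / (1 + 10^+2.83 + 10^+1.81)
   = 1 / (1 + 676.08 + 64.565) = 1/741.65 = 0.001348
[CO3²⁻] = α₂ × DIC = 0.001348 × 3.04 = 0.00410 mmol/L = 4.10 μmol/L

[CO3²⁻] = 4.10 μmol/L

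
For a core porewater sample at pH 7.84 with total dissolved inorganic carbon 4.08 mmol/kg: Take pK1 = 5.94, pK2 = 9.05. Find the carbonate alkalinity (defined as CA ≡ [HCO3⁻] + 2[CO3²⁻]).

CA = [HCO3⁻] + 2[CO3²⁻] = (α₁ + 2α₂)·DIC
At pH 7.84: [H⁺]/K1 = 10^-1.90 = 0.012589, K2/[H⁺] = 10^-1.21 = 0.061660
α₁ = 1/(1 + 0.012589 + 0.061660) = 1/1.0742 = 0.9309; α₂ = α₁·K2/[H⁺] = 0.05740
α₁ + 2α₂ = 1.0457
CA = 1.0457 × 4.08 = 4.27 mmol/kg

CA = 4.27 mmol/kg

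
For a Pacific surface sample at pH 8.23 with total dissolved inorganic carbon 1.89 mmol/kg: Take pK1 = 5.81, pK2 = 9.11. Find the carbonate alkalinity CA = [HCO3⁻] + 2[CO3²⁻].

CA = 2.10 mmol/kg

CA = [HCO3⁻] + 2[CO3²⁻] = (α₁ + 2α₂)·DIC
At pH 8.23: [H⁺]/K1 = 10^-2.42 = 0.0038019, K2/[H⁺] = 10^-0.88 = 0.13183
α₁ = 1/(1 + 0.0038019 + 0.13183) = 1/1.1356 = 0.8806; α₂ = α₁·K2/[H⁺] = 0.1161
α₁ + 2α₂ = 1.1127
CA = 1.1127 × 1.89 = 2.10 mmol/kg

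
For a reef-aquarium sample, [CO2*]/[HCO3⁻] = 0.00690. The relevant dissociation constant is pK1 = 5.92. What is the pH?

pH = 8.08

From K1 = [H⁺][HCO3⁻]/[CO2*]:  pH = pK1 − log₁₀([CO2*]/[HCO3⁻])
log₁₀(0.00690) = -2.161
pH = 5.92 − (-2.161) = 8.08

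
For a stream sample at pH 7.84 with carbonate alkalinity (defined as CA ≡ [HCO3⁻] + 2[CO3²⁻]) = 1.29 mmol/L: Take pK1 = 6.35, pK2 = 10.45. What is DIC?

DIC = 1.33 mmol/L

CA = [HCO3⁻] + 2[CO3²⁻] = (α₁ + 2α₂)·DIC
At pH 7.84: [H⁺]/K1 = 10^-1.49 = 0.032359, K2/[H⁺] = 10^-2.61 = 0.0024547
α₁ = 1/(1 + 0.032359 + 0.0024547) = 1/1.0348 = 0.9664; α₂ = α₁·K2/[H⁺] = 0.002372
α₁ + 2α₂ = 0.9711
DIC = CA / (α₁ + 2α₂) = 1.29 / 0.9711 = 1.33 mmol/L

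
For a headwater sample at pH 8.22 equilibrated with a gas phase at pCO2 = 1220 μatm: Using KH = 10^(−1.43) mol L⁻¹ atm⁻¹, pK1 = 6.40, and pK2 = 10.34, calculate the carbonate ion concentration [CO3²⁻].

[CO2*] = KH · pCO2 = 10^(−1.43) × 1220×10^-6 = 4.533×10^-5 mol/L
α₀ = 1/(1 + K1/[H⁺] + K1K2/[H⁺]²) = 1/(1 + 10^+1.82 + 10^-0.30) = 0.01480
DIC = [CO2*]/α₀ = 4.533×10^-5 / 0.01480 = 3.063 mmol/L
[CO3²⁻] = α₂·DIC; α₂ = 0.007417, so [CO3²⁻] = 0.007417 × 3.063 = 0.0227 mmol/L

[CO3²⁻] = 0.0227 mmol/L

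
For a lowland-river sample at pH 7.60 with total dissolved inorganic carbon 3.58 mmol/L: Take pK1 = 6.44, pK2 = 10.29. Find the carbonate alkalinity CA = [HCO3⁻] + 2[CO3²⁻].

CA = 3.36 mmol/L

CA = [HCO3⁻] + 2[CO3²⁻] = (α₁ + 2α₂)·DIC
At pH 7.60: [H⁺]/K1 = 10^-1.16 = 0.069183, K2/[H⁺] = 10^-2.69 = 0.0020417
α₁ = 1/(1 + 0.069183 + 0.0020417) = 1/1.0712 = 0.9335; α₂ = α₁·K2/[H⁺] = 0.001906
α₁ + 2α₂ = 0.9373
CA = 0.9373 × 3.58 = 3.36 mmol/L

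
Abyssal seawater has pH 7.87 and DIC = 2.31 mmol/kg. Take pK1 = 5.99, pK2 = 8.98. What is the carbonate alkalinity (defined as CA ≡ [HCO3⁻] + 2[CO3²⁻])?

CA = [HCO3⁻] + 2[CO3²⁻] = (α₁ + 2α₂)·DIC
At pH 7.87: [H⁺]/K1 = 10^-1.88 = 0.013183, K2/[H⁺] = 10^-1.11 = 0.077625
α₁ = 1/(1 + 0.013183 + 0.077625) = 1/1.0908 = 0.9168; α₂ = α₁·K2/[H⁺] = 0.07116
α₁ + 2α₂ = 1.0591
CA = 1.0591 × 2.31 = 2.45 mmol/kg

CA = 2.45 mmol/kg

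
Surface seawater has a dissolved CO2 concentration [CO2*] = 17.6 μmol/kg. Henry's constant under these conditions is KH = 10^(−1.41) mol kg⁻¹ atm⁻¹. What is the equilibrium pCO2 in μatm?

KH = 10^(−1.41) = 3.890×10^-2 mol kg⁻¹ atm⁻¹
pCO2 = [CO2*]/KH = 17.6×10^-6 / 3.890×10^-2 = 4.52×10^-4 atm = 452 μatm

pCO2 = 452 μatm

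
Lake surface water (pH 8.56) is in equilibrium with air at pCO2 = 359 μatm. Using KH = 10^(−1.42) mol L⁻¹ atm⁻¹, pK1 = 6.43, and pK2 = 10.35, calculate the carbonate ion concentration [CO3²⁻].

[CO3²⁻] = 0.0299 mmol/L

[CO2*] = KH · pCO2 = 10^(−1.42) × 359×10^-6 = 1.365×10^-5 mol/L
α₀ = 1/(1 + K1/[H⁺] + K1K2/[H⁺]²) = 1/(1 + 10^+2.13 + 10^+0.34) = 0.007242
DIC = [CO2*]/α₀ = 1.365×10^-5 / 0.007242 = 1.885 mmol/L
[CO3²⁻] = α₂·DIC; α₂ = 0.01584, so [CO3²⁻] = 0.01584 × 1.885 = 0.0299 mmol/L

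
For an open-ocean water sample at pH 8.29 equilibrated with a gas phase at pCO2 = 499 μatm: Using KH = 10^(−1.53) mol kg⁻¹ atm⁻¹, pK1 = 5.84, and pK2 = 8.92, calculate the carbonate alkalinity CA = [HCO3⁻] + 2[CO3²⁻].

[CO2*] = KH · pCO2 = 10^(−1.53) × 499×10^-6 = 1.473×10^-5 mol/kg
α₀ = 1/(1 + K1/[H⁺] + K1K2/[H⁺]²) = 1/(1 + 10^+2.45 + 10^+1.82) = 0.002866
DIC = [CO2*]/α₀ = 1.473×10^-5 / 0.002866 = 5.138 mmol/kg
CA = (α₁ + 2α₂)·DIC = (0.8078 + 2×0.1894) × 5.138 = 6.10 mmol/kg

CA = 6.10 mmol/kg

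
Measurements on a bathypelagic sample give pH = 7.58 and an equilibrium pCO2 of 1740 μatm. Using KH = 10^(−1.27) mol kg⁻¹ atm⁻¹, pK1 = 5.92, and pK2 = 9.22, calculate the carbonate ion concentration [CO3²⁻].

[CO3²⁻] = 0.0978 mmol/kg

[CO2*] = KH · pCO2 = 10^(−1.27) × 1740×10^-6 = 9.344×10^-5 mol/kg
α₀ = 1/(1 + K1/[H⁺] + K1K2/[H⁺]²) = 1/(1 + 10^+1.66 + 10^+0.02) = 0.02094
DIC = [CO2*]/α₀ = 9.344×10^-5 / 0.02094 = 4.462 mmol/kg
[CO3²⁻] = α₂·DIC; α₂ = 0.02193, so [CO3²⁻] = 0.02193 × 4.462 = 0.0978 mmol/kg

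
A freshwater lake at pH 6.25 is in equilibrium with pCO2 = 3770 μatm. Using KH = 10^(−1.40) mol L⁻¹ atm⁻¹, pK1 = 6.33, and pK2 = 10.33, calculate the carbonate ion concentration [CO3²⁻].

[CO3²⁻] = 0.0104 μmol/L

[CO2*] = KH · pCO2 = 10^(−1.40) × 3770×10^-6 = 1.501×10^-4 mol/L
α₀ = 1/(1 + K1/[H⁺] + K1K2/[H⁺]²) = 1/(1 + 10^-0.08 + 10^-4.16) = 0.5459
DIC = [CO2*]/α₀ = 1.501×10^-4 / 0.5459 = 0.2749 mmol/L
[CO3²⁻] = α₂·DIC; α₂ = 3.777×10^-5, so [CO3²⁻] = 3.777×10^-5 × 0.2749 = 1.04×10^-5 mmol/L = 0.0104 μmol/L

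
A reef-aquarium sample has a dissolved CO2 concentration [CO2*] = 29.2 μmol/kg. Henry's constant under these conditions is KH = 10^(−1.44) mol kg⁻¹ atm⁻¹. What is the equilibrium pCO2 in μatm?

pCO2 = 804 μatm

KH = 10^(−1.44) = 3.631×10^-2 mol kg⁻¹ atm⁻¹
pCO2 = [CO2*]/KH = 29.2×10^-6 / 3.631×10^-2 = 8.04×10^-4 atm = 804 μatm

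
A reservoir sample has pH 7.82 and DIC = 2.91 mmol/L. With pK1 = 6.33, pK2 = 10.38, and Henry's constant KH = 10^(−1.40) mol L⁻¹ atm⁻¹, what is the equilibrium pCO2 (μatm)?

pCO2 = 2290 μatm

α₀ = 1 / (1 + K1/[H⁺] + K1K2/[H⁺]²) = 1 / (1 + 10^+1.49 + 10^-1.07)
   = 1 / (1 + 30.903 + 0.085114) = 1/31.988 = 0.03126
[CO2*] = α₀ × DIC = 0.03126 × 2.91 = 0.09097 mmol/L
pCO2 = [CO2*]/KH = 9.097×10^-5 / 3.981×10^-2 = 2290 μatm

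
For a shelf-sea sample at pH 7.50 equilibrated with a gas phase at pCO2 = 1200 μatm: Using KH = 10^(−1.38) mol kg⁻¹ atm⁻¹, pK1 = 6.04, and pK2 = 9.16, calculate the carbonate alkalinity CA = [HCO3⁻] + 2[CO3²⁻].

[CO2*] = KH · pCO2 = 10^(−1.38) × 1200×10^-6 = 5.002×10^-5 mol/kg
α₀ = 1/(1 + K1/[H⁺] + K1K2/[H⁺]²) = 1/(1 + 10^+1.46 + 10^-0.20) = 0.03282
DIC = [CO2*]/α₀ = 5.002×10^-5 / 0.03282 = 1.524 mmol/kg
CA = (α₁ + 2α₂)·DIC = (0.9465 + 2×0.02071) × 1.524 = 1.51 mmol/kg

CA = 1.51 mmol/kg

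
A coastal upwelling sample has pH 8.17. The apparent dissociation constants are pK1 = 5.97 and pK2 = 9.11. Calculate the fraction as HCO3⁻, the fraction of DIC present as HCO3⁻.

α₁ = 1 / (1 + [H⁺]/K1 + K2/[H⁺]) = 1 / (1 + 10^-2.20 + 10^-0.94)
   = 1 / (1 + 0.0063096 + 0.11482) = 1/1.1211 = 0.8920

α₁ = 0.892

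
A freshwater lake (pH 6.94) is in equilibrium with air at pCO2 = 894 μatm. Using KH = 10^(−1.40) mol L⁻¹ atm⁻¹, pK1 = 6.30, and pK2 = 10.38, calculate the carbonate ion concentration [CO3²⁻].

[CO3²⁻] = 0.0564 μmol/L

[CO2*] = KH · pCO2 = 10^(−1.40) × 894×10^-6 = 3.559×10^-5 mol/L
α₀ = 1/(1 + K1/[H⁺] + K1K2/[H⁺]²) = 1/(1 + 10^+0.64 + 10^-2.80) = 0.1863
DIC = [CO2*]/α₀ = 3.559×10^-5 / 0.1863 = 0.1910 mmol/L
[CO3²⁻] = α₂·DIC; α₂ = 0.0002953, so [CO3²⁻] = 0.0002953 × 0.1910 = 5.64×10^-5 mmol/L = 0.0564 μmol/L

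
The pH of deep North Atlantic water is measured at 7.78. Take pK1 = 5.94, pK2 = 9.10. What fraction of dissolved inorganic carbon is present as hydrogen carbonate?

α₁ = 1 / (1 + [H⁺]/K1 + K2/[H⁺]) = 1 / (1 + 10^-1.84 + 10^-1.32)
   = 1 / (1 + 0.014454 + 0.047863) = 1/1.0623 = 0.9413

α₁ = 0.941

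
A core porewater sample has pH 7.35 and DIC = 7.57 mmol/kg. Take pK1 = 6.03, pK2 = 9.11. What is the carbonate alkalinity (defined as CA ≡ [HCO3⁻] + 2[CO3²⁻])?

CA = [HCO3⁻] + 2[CO3²⁻] = (α₁ + 2α₂)·DIC
At pH 7.35: [H⁺]/K1 = 10^-1.32 = 0.047863, K2/[H⁺] = 10^-1.76 = 0.017378
α₁ = 1/(1 + 0.047863 + 0.017378) = 1/1.0652 = 0.9388; α₂ = α₁·K2/[H⁺] = 0.01631
α₁ + 2α₂ = 0.9714
CA = 0.9714 × 7.57 = 7.35 mmol/kg

CA = 7.35 mmol/kg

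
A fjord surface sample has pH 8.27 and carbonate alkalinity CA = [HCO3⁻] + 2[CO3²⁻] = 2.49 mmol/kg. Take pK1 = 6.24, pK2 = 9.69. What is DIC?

DIC = 2.42 mmol/kg

CA = [HCO3⁻] + 2[CO3²⁻] = (α₁ + 2α₂)·DIC
At pH 8.27: [H⁺]/K1 = 10^-2.03 = 0.0093325, K2/[H⁺] = 10^-1.42 = 0.038019
α₁ = 1/(1 + 0.0093325 + 0.038019) = 1/1.0474 = 0.9548; α₂ = α₁·K2/[H⁺] = 0.03630
α₁ + 2α₂ = 1.0274
DIC = CA / (α₁ + 2α₂) = 2.49 / 1.0274 = 2.42 mmol/kg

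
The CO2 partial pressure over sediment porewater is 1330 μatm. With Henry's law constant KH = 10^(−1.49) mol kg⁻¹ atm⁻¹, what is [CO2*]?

KH = 10^(−1.49) = 3.236×10^-2 mol kg⁻¹ atm⁻¹
[CO2*] = KH · pCO2 = 3.236×10^-2 × 1330×10^-6 atm = 4.30×10^-5 mol/kg

[CO2*] = 43.0 μmol/kg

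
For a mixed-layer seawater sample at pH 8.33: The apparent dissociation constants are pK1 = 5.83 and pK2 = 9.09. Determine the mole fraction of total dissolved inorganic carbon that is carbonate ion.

α₂ = 1 / (1 + [H⁺]/K2 + [H⁺]²/(K1K2)) = 1 / (1 + 10^+0.76 + 10^-1.74)
   = 1 / (1 + 5.7544 + 0.018197) = 1/6.7726 = 0.1477

α₂ = 0.148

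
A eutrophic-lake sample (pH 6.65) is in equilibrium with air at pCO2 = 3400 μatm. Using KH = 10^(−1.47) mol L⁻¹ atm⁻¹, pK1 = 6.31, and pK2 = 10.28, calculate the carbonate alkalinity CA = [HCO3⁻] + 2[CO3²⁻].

CA = 0.252 mmol/L

[CO2*] = KH · pCO2 = 10^(−1.47) × 3400×10^-6 = 1.152×10^-4 mol/L
α₀ = 1/(1 + K1/[H⁺] + K1K2/[H⁺]²) = 1/(1 + 10^+0.34 + 10^-3.29) = 0.3136
DIC = [CO2*]/α₀ = 1.152×10^-4 / 0.3136 = 0.3673 mmol/L
CA = (α₁ + 2α₂)·DIC = (0.6862 + 2×0.0001609) × 0.3673 = 0.252 mmol/L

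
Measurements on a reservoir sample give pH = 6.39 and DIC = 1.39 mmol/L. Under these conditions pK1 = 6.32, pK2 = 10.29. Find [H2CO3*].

α₀ = 1 / (1 + K1/[H⁺] + K1K2/[H⁺]²) = 1 / (1 + 10^+0.07 + 10^-3.83)
   = 1 / (1 + 1.1749 + 0.00014791) = 1/2.1750 = 0.4598
[CO2*] = α₀ × DIC = 0.4598 × 1.39 = 0.639 mmol/L

[CO2*] = 0.639 mmol/L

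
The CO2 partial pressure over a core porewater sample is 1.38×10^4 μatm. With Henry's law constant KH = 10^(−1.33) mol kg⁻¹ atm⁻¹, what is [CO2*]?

[CO2*] = 645 μmol/kg

KH = 10^(−1.33) = 4.677×10^-2 mol kg⁻¹ atm⁻¹
[CO2*] = KH · pCO2 = 4.677×10^-2 × 1.38×10^4×10^-6 atm = 6.45×10^-4 mol/kg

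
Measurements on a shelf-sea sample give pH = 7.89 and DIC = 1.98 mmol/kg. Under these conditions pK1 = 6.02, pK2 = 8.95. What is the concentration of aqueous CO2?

[CO2*] = 0.0243 mmol/kg

α₀ = 1 / (1 + K1/[H⁺] + K1K2/[H⁺]²) = 1 / (1 + 10^+1.87 + 10^+0.81)
   = 1 / (1 + 74.131 + 6.4565) = 1/81.588 = 0.01226
[CO2*] = α₀ × DIC = 0.01226 × 1.98 = 0.0243 mmol/kg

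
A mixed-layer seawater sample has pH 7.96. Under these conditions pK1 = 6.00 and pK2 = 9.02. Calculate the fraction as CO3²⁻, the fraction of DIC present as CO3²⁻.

α₂ = 1 / (1 + [H⁺]/K2 + [H⁺]²/(K1K2)) = 1 / (1 + 10^+1.06 + 10^-0.90)
   = 1 / (1 + 11.482 + 0.12589) = 1/12.607 = 0.07932

α₂ = 0.0793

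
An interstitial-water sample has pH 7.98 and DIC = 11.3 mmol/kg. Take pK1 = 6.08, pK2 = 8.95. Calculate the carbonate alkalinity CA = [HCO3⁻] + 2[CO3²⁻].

CA = [HCO3⁻] + 2[CO3²⁻] = (α₁ + 2α₂)·DIC
At pH 7.98: [H⁺]/K1 = 10^-1.90 = 0.012589, K2/[H⁺] = 10^-0.97 = 0.10715
α₁ = 1/(1 + 0.012589 + 0.10715) = 1/1.1197 = 0.8931; α₂ = α₁·K2/[H⁺] = 0.09569
α₁ + 2α₂ = 1.0845
CA = 1.0845 × 11.3 = 12.3 mmol/kg

CA = 12.3 mmol/kg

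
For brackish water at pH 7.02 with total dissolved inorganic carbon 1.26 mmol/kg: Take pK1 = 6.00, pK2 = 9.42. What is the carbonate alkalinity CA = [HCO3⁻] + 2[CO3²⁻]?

CA = 1.16 mmol/kg

CA = [HCO3⁻] + 2[CO3²⁻] = (α₁ + 2α₂)·DIC
At pH 7.02: [H⁺]/K1 = 10^-1.02 = 0.095499, K2/[H⁺] = 10^-2.40 = 0.0039811
α₁ = 1/(1 + 0.095499 + 0.0039811) = 1/1.0995 = 0.9095; α₂ = α₁·K2/[H⁺] = 0.003621
α₁ + 2α₂ = 0.9168
CA = 0.9168 × 1.26 = 1.16 mmol/kg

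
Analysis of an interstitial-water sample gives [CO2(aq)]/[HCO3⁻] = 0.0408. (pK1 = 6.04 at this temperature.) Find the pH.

pH = 7.43

From K1 = [H⁺][HCO3⁻]/[CO2(aq)]:  pH = pK1 − log₁₀([CO2(aq)]/[HCO3⁻])
log₁₀(0.0408) = -1.389
pH = 6.04 − (-1.389) = 7.43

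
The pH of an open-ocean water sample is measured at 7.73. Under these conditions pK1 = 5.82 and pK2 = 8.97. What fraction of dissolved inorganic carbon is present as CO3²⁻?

α₂ = 1 / (1 + [H⁺]/K2 + [H⁺]²/(K1K2)) = 1 / (1 + 10^+1.24 + 10^-0.67)
   = 1 / (1 + 17.378 + 0.21380) = 1/18.592 = 0.05379

α₂ = 0.0538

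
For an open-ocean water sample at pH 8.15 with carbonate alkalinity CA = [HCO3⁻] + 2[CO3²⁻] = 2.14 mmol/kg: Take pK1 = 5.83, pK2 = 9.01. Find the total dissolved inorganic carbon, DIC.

DIC = 1.92 mmol/kg

CA = [HCO3⁻] + 2[CO3²⁻] = (α₁ + 2α₂)·DIC
At pH 8.15: [H⁺]/K1 = 10^-2.32 = 0.0047863, K2/[H⁺] = 10^-0.86 = 0.13804
α₁ = 1/(1 + 0.0047863 + 0.13804) = 1/1.1428 = 0.8750; α₂ = α₁·K2/[H⁺] = 0.1208
α₁ + 2α₂ = 1.1166
DIC = CA / (α₁ + 2α₂) = 2.14 / 1.1166 = 1.92 mmol/kg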